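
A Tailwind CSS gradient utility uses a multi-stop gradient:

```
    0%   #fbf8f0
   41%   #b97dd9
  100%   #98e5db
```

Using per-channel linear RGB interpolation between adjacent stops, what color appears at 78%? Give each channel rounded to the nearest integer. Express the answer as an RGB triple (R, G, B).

(164, 190, 218)

78% lies between the 41% and 100% stops, so the local fraction is t = (78 − 41)/(100 − 41) = 37/59 ≈ 0.6271.
#b97dd9 → (185, 125, 217); #98e5db → (152, 229, 219).
R = 185 + 0.6271 × (152 − 185) = 164.306 → 164
G = 125 + 0.6271 × (229 − 125) = 190.218 → 190
B = 217 + 0.6271 × (219 − 217) = 218.254 → 218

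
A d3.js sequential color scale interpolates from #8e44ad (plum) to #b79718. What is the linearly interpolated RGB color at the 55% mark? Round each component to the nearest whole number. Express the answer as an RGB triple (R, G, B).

#8e44ad → (142, 68, 173); #b79718 → (183, 151, 24).
55% corresponds to t = 0.55.
R = 142 + 0.55 × (183 − 142) = 142 + 0.55 × 41 = 164.55 → 165
G = 68 + 0.55 × (151 − 68) = 68 + 0.55 × 83 = 113.65 → 114
B = 173 + 0.55 × (24 − 173) = 173 + 0.55 × -149 = 91.05 → 91

(165, 114, 91)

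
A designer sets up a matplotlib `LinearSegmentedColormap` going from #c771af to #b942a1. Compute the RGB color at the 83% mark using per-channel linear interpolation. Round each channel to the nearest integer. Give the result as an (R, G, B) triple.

#c771af → (199, 113, 175); #b942a1 → (185, 66, 161).
83% corresponds to t = 0.83.
R = 199 + 0.83 × (185 − 199) = 199 + 0.83 × -14 = 187.38 → 187
G = 113 + 0.83 × (66 − 113) = 113 + 0.83 × -47 = 73.99 → 74
B = 175 + 0.83 × (161 − 175) = 175 + 0.83 × -14 = 163.38 → 163

(187, 74, 163)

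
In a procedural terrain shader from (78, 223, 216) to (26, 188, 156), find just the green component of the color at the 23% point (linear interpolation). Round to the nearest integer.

215

G = 223 + 0.23 × (188 − 223) = 214.95 → 215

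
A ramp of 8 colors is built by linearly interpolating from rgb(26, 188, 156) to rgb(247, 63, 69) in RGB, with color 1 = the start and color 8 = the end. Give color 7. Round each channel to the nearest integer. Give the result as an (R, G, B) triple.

With 8 swatches and endpoints inclusive, swatch 7 sits at t = (7 − 1)/(8 − 1) = 6/7 ≈ 0.8571.
R = 26 + 0.8571 × (247 − 26) = 215.419 → 215
G = 188 + 0.8571 × (63 − 188) = 80.862 → 81
B = 156 + 0.8571 × (69 − 156) = 81.432 → 81

(215, 81, 81)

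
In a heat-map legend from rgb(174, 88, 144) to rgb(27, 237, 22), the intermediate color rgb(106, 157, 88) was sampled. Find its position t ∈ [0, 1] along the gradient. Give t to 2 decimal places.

Invert the lerp on the G channel (largest span, 149): t = (157 − 88) / (237 − 88) = 69/149 = 0.46309.
Check on R: (106 − 174)/(27 − 174) = 0.4626 ✓

0.46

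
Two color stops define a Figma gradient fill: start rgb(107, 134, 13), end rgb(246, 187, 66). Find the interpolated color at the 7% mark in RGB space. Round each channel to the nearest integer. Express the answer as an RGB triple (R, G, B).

7% corresponds to t = 0.07.
R = 107 + 0.07 × (246 − 107) = 107 + 0.07 × 139 = 116.73 → 117
G = 134 + 0.07 × (187 − 134) = 134 + 0.07 × 53 = 137.71 → 138
B = 13 + 0.07 × (66 − 13) = 13 + 0.07 × 53 = 16.71 → 17

(117, 138, 17)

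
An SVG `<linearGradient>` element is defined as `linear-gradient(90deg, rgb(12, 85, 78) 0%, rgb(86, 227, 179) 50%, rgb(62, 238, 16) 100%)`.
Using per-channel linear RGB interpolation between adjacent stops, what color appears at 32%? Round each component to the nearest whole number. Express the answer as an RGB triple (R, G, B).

(59, 176, 143)

32% lies between the 0% and 50% stops, so the local fraction is t = (32 − 0)/(50 − 0) = 32/50 ≈ 0.64.
R = 12 + 0.64 × (86 − 12) = 59.36 → 59
G = 85 + 0.64 × (227 − 85) = 175.88 → 176
B = 78 + 0.64 × (179 − 78) = 142.64 → 143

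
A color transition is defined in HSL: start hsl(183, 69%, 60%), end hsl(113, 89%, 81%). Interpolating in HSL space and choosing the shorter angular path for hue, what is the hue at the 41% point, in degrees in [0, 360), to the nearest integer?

Hue arc: Δh = 113 − 183 = -70° (|Δh| ≤ 180, already the shorter path).
H = 183 + 0.41 × (-70) = 154.3 → 154°

154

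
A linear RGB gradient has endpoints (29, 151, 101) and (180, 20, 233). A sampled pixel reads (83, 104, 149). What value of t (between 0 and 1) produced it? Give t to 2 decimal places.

0.36

Invert the lerp on the R channel (largest span, 151): t = (83 − 29) / (180 − 29) = 54/151 = 0.35762.
Check on G: (104 − 151)/(20 − 151) = 0.3588 ✓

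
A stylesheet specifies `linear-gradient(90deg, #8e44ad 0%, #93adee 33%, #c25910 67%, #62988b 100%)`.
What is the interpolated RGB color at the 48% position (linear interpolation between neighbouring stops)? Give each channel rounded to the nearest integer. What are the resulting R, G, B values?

(168, 136, 140)

48% lies between the 33% and 67% stops, so the local fraction is t = (48 − 33)/(67 − 33) = 15/34 ≈ 0.4412.
#93adee → (147, 173, 238); #c25910 → (194, 89, 16).
R = 147 + 0.4412 × (194 − 147) = 167.736 → 168
G = 173 + 0.4412 × (89 − 173) = 135.939 → 136
B = 238 + 0.4412 × (16 − 238) = 140.054 → 140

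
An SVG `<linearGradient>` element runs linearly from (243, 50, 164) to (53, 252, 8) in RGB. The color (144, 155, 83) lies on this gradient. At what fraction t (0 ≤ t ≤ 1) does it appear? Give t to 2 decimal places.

0.52

Invert the lerp on the G channel (largest span, 202): t = (155 − 50) / (252 − 50) = 105/202 = 0.5198.
Check on R: (144 − 243)/(53 − 243) = 0.5211 ✓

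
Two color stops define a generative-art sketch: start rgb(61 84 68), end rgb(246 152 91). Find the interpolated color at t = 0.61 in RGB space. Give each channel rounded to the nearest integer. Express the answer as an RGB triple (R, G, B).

R = 61 + 0.61 × (246 − 61) = 61 + 0.61 × 185 = 173.85 → 174
G = 84 + 0.61 × (152 − 84) = 84 + 0.61 × 68 = 125.48 → 125
B = 68 + 0.61 × (91 − 68) = 68 + 0.61 × 23 = 82.03 → 82
So the blended color is (174, 125, 82), about #ae7d52.

(174, 125, 82)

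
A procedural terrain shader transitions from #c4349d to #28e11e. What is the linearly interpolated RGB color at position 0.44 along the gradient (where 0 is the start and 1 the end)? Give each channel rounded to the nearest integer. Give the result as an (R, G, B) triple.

(127, 128, 101)

#c4349d → (196, 52, 157); #28e11e → (40, 225, 30).
R = 196 + 0.44 × (40 − 196) = 196 + 0.44 × -156 = 127.36 → 127
G = 52 + 0.44 × (225 − 52) = 52 + 0.44 × 173 = 128.12 → 128
B = 157 + 0.44 × (30 − 157) = 157 + 0.44 × -127 = 101.12 → 101
So the blended color is (127, 128, 101), about #7f8065.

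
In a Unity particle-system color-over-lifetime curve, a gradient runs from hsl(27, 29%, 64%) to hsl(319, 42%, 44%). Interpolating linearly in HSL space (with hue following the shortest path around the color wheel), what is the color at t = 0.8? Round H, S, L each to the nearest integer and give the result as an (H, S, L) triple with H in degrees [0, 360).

Hue: 319 − 27 = 292°, but |292| > 180 so the shorter arc goes the other way: Δh = 292 − 360 = -68°.
H = 27 + 0.8 × (-68) = -27.4 → -27 → -27 mod 360 = 333°
S = 29 + 0.8 × (42 − 29) = 39.4 → 39%
L = 64 + 0.8 × (44 − 64) = 48 → 48%

(333, 39, 48)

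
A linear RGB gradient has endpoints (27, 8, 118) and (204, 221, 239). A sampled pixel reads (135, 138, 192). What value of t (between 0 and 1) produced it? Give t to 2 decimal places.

Invert the lerp on the G channel (largest span, 213): t = (138 − 8) / (221 − 8) = 130/213 = 0.61033.
Check on R: (135 − 27)/(204 − 27) = 0.6102 ✓

0.61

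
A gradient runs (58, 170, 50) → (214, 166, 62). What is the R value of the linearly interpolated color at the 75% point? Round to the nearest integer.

R = 58 + 0.75 × (214 − 58) = 175 → 175

175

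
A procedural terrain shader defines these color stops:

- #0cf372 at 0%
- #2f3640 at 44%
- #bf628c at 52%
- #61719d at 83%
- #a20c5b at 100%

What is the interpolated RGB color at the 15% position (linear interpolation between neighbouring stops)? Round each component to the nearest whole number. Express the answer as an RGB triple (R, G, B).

15% lies between the 0% and 44% stops, so the local fraction is t = (15 − 0)/(44 − 0) = 15/44 ≈ 0.3409.
#0cf372 → (12, 243, 114); #2f3640 → (47, 54, 64).
R = 12 + 0.3409 × (47 − 12) = 23.931 → 24
G = 243 + 0.3409 × (54 − 243) = 178.57 → 179
B = 114 + 0.3409 × (64 − 114) = 96.955 → 97

(24, 179, 97)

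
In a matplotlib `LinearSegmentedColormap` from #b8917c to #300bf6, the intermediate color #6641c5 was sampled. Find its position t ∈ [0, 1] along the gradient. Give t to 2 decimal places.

Invert the lerp on the R channel (largest span, 136): t = (102 − 184) / (48 − 184) = -82/-136 = 0.60294.
Check on G: (65 − 145)/(11 − 145) = 0.597 ✓

0.60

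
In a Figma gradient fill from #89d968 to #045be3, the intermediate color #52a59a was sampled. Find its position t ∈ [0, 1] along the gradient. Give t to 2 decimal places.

0.41

Invert the lerp on the R channel (largest span, 133): t = (82 − 137) / (4 − 137) = -55/-133 = 0.41353.
Check on G: (165 − 217)/(91 − 217) = 0.4127 ✓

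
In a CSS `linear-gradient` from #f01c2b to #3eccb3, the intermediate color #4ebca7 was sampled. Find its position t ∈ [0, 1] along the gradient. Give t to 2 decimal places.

Invert the lerp on the R channel (largest span, 178): t = (78 − 240) / (62 − 240) = -162/-178 = 0.91011.
Check on G: (188 − 28)/(204 − 28) = 0.9091 ✓

0.91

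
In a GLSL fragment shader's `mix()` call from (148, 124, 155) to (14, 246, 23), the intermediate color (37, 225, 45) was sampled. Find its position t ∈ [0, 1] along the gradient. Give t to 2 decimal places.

Invert the lerp on the R channel (largest span, 134): t = (37 − 148) / (14 − 148) = -111/-134 = 0.82836.
Check on G: (225 − 124)/(246 − 124) = 0.8279 ✓

0.83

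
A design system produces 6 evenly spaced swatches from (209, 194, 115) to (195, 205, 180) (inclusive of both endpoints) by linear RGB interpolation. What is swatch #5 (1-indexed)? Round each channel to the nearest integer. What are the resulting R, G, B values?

With 6 swatches and endpoints inclusive, swatch 5 sits at t = (5 − 1)/(6 − 1) = 4/5 ≈ 0.8.
R = 209 + 0.8 × (195 − 209) = 197.8 → 198
G = 194 + 0.8 × (205 − 194) = 202.8 → 203
B = 115 + 0.8 × (180 − 115) = 167 → 167

(198, 203, 167)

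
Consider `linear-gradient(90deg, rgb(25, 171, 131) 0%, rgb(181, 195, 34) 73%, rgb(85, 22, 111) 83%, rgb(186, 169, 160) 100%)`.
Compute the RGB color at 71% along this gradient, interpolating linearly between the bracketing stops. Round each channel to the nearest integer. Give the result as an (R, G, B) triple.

(177, 194, 37)

71% lies between the 0% and 73% stops, so the local fraction is t = (71 − 0)/(73 − 0) = 71/73 ≈ 0.9726.
R = 25 + 0.9726 × (181 − 25) = 176.726 → 177
G = 171 + 0.9726 × (195 − 171) = 194.342 → 194
B = 131 + 0.9726 × (34 − 131) = 36.658 → 37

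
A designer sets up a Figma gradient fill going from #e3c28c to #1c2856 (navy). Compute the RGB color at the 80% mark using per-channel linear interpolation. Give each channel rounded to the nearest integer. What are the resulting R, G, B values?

#e3c28c → (227, 194, 140); #1c2856 → (28, 40, 86).
80% corresponds to t = 0.8.
R = 227 + 0.8 × (28 − 227) = 227 + 0.8 × -199 = 67.8 → 68
G = 194 + 0.8 × (40 − 194) = 194 + 0.8 × -154 = 70.8 → 71
B = 140 + 0.8 × (86 − 140) = 140 + 0.8 × -54 = 96.8 → 97

(68, 71, 97)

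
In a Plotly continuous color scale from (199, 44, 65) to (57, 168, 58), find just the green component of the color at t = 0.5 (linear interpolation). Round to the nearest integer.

106

G = 44 + 0.5 × (168 − 44) = 106 → 106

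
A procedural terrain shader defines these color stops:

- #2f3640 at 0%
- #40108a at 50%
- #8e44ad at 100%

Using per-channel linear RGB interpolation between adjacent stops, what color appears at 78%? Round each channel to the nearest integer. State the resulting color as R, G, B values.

(108, 45, 158)

78% lies between the 50% and 100% stops, so the local fraction is t = (78 − 50)/(100 − 50) = 28/50 ≈ 0.56.
#40108a → (64, 16, 138); #8e44ad → (142, 68, 173).
R = 64 + 0.56 × (142 − 64) = 107.68 → 108
G = 16 + 0.56 × (68 − 16) = 45.12 → 45
B = 138 + 0.56 × (173 − 138) = 157.6 → 158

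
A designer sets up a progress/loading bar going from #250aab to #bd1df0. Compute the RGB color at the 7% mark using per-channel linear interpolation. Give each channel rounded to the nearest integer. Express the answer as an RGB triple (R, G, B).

#250aab → (37, 10, 171); #bd1df0 → (189, 29, 240).
7% corresponds to t = 0.07.
R = 37 + 0.07 × (189 − 37) = 37 + 0.07 × 152 = 47.64 → 48
G = 10 + 0.07 × (29 − 10) = 10 + 0.07 × 19 = 11.33 → 11
B = 171 + 0.07 × (240 − 171) = 171 + 0.07 × 69 = 175.83 → 176
So the blended color is (48, 11, 176), about #300bb0.

(48, 11, 176)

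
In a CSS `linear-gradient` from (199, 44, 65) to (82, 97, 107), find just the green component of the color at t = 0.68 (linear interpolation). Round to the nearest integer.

80

G = 44 + 0.68 × (97 − 44) = 80.04 → 80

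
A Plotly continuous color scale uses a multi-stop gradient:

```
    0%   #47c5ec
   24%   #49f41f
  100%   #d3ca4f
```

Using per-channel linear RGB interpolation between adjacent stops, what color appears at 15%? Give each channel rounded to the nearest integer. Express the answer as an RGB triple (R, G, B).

15% lies between the 0% and 24% stops, so the local fraction is t = (15 − 0)/(24 − 0) = 15/24 ≈ 0.625.
#47c5ec → (71, 197, 236); #49f41f → (73, 244, 31).
R = 71 + 0.625 × (73 − 71) = 72.25 → 72
G = 197 + 0.625 × (244 − 197) = 226.375 → 226
B = 236 + 0.625 × (31 − 236) = 107.875 → 108

(72, 226, 108)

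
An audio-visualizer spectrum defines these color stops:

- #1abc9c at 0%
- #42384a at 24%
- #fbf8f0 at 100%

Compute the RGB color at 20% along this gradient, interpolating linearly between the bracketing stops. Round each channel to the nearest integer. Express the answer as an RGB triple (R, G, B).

20% lies between the 0% and 24% stops, so the local fraction is t = (20 − 0)/(24 − 0) = 20/24 ≈ 0.8333.
#1abc9c → (26, 188, 156); #42384a → (66, 56, 74).
R = 26 + 0.8333 × (66 − 26) = 59.332 → 59
G = 188 + 0.8333 × (56 − 188) = 78.004 → 78
B = 156 + 0.8333 × (74 − 156) = 87.669 → 88

(59, 78, 88)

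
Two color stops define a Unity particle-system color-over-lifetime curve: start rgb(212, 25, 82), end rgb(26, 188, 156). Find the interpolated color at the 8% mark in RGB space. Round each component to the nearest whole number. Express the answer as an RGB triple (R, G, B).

(197, 38, 88)

8% corresponds to t = 0.08.
R = 212 + 0.08 × (26 − 212) = 212 + 0.08 × -186 = 197.12 → 197
G = 25 + 0.08 × (188 − 25) = 25 + 0.08 × 163 = 38.04 → 38
B = 82 + 0.08 × (156 − 82) = 82 + 0.08 × 74 = 87.92 → 88
So the blended color is (197, 38, 88), about #c52658.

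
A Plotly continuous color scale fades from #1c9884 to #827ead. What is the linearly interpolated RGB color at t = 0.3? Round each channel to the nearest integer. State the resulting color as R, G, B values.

#1c9884 → (28, 152, 132); #827ead → (130, 126, 173).
R = 28 + 0.3 × (130 − 28) = 28 + 0.3 × 102 = 58.6 → 59
G = 152 + 0.3 × (126 − 152) = 152 + 0.3 × -26 = 144.2 → 144
B = 132 + 0.3 × (173 − 132) = 132 + 0.3 × 41 = 144.3 → 144

(59, 144, 144)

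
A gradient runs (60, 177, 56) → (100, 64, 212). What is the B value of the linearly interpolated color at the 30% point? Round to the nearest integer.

103

B = 56 + 0.3 × (212 − 56) = 102.8 → 103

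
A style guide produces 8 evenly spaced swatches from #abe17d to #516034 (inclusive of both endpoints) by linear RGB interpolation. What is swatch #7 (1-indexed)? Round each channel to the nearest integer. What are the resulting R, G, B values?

With 8 swatches and endpoints inclusive, swatch 7 sits at t = (7 − 1)/(8 − 1) = 6/7 ≈ 0.8571.
#abe17d → (171, 225, 125); #516034 → (81, 96, 52).
R = 171 + 0.8571 × (81 − 171) = 93.861 → 94
G = 225 + 0.8571 × (96 − 225) = 114.434 → 114
B = 125 + 0.8571 × (52 − 125) = 62.432 → 62

(94, 114, 62)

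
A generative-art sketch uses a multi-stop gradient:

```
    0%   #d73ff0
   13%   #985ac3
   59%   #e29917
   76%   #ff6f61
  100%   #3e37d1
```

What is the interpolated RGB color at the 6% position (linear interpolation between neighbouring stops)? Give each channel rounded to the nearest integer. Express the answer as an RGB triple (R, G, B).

6% lies between the 0% and 13% stops, so the local fraction is t = (6 − 0)/(13 − 0) = 6/13 ≈ 0.4615.
#d73ff0 → (215, 63, 240); #985ac3 → (152, 90, 195).
R = 215 + 0.4615 × (152 − 215) = 185.925 → 186
G = 63 + 0.4615 × (90 − 63) = 75.46 → 75
B = 240 + 0.4615 × (195 − 240) = 219.232 → 219

(186, 75, 219)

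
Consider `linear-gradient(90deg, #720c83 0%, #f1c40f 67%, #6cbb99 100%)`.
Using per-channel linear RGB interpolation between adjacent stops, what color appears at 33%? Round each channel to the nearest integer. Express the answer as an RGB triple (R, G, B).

(177, 103, 74)

33% lies between the 0% and 67% stops, so the local fraction is t = (33 − 0)/(67 − 0) = 33/67 ≈ 0.4925.
#720c83 → (114, 12, 131); #f1c40f → (241, 196, 15).
R = 114 + 0.4925 × (241 − 114) = 176.548 → 177
G = 12 + 0.4925 × (196 − 12) = 102.62 → 103
B = 131 + 0.4925 × (15 − 131) = 73.87 → 74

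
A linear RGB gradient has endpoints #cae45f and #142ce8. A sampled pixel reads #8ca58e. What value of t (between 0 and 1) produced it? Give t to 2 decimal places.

0.34

Invert the lerp on the G channel (largest span, 184): t = (165 − 228) / (44 − 228) = -63/-184 = 0.34239.
Check on R: (140 − 202)/(20 − 202) = 0.3407 ✓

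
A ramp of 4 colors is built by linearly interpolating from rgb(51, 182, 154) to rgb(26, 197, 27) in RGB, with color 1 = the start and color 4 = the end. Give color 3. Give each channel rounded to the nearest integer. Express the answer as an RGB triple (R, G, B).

With 4 swatches and endpoints inclusive, swatch 3 sits at t = (3 − 1)/(4 − 1) = 2/3 ≈ 0.6667.
R = 51 + 0.6667 × (26 − 51) = 34.332 → 34
G = 182 + 0.6667 × (197 − 182) = 192 → 192
B = 154 + 0.6667 × (27 − 154) = 69.329 → 69

(34, 192, 69)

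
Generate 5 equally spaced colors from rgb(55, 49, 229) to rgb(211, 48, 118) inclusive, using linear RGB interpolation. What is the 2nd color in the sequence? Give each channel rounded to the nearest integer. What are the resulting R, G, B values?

With 5 swatches and endpoints inclusive, swatch 2 sits at t = (2 − 1)/(5 − 1) = 1/4 ≈ 0.25.
R = 55 + 0.25 × (211 − 55) = 94 → 94
G = 49 + 0.25 × (48 − 49) = 48.75 → 49
B = 229 + 0.25 × (118 − 229) = 201.25 → 201

(94, 49, 201)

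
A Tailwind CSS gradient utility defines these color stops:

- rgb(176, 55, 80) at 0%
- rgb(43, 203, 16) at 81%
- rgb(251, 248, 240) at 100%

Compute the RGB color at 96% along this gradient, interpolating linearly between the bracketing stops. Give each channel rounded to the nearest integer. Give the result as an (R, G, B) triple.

(207, 239, 193)

96% lies between the 81% and 100% stops, so the local fraction is t = (96 − 81)/(100 − 81) = 15/19 ≈ 0.7895.
R = 43 + 0.7895 × (251 − 43) = 207.216 → 207
G = 203 + 0.7895 × (248 − 203) = 238.528 → 239
B = 16 + 0.7895 × (240 − 16) = 192.848 → 193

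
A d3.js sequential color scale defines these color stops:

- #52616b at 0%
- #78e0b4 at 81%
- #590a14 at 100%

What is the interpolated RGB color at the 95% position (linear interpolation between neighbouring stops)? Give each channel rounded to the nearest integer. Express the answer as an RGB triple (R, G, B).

95% lies between the 81% and 100% stops, so the local fraction is t = (95 − 81)/(100 − 81) = 14/19 ≈ 0.7368.
#78e0b4 → (120, 224, 180); #590a14 → (89, 10, 20).
R = 120 + 0.7368 × (89 − 120) = 97.159 → 97
G = 224 + 0.7368 × (10 − 224) = 66.325 → 66
B = 180 + 0.7368 × (20 − 180) = 62.112 → 62

(97, 66, 62)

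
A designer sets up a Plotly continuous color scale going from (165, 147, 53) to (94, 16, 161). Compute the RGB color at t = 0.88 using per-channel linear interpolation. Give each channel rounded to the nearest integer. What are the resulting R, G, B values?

(103, 32, 148)

R = 165 + 0.88 × (94 − 165) = 165 + 0.88 × -71 = 102.52 → 103
G = 147 + 0.88 × (16 − 147) = 147 + 0.88 × -131 = 31.72 → 32
B = 53 + 0.88 × (161 − 53) = 53 + 0.88 × 108 = 148.04 → 148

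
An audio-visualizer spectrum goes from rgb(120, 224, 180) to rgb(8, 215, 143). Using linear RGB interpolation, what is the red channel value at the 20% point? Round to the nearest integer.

R = 120 + 0.2 × (8 − 120) = 97.6 → 98

98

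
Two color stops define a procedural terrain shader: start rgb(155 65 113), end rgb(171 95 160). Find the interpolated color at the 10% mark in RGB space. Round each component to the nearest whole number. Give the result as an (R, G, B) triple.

10% corresponds to t = 0.1.
R = 155 + 0.1 × (171 − 155) = 155 + 0.1 × 16 = 156.6 → 157
G = 65 + 0.1 × (95 − 65) = 65 + 0.1 × 30 = 68 → 68
B = 113 + 0.1 × (160 − 113) = 113 + 0.1 × 47 = 117.7 → 118

(157, 68, 118)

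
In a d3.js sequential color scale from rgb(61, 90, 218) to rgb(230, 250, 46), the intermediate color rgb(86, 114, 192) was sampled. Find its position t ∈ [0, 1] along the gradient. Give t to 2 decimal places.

0.15

Invert the lerp on the B channel (largest span, 172): t = (192 − 218) / (46 − 218) = -26/-172 = 0.15116.
Check on R: (86 − 61)/(230 − 61) = 0.1479 ✓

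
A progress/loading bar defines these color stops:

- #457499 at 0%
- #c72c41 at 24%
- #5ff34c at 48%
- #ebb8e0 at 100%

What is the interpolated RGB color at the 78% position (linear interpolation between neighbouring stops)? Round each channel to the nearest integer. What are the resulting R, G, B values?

78% lies between the 48% and 100% stops, so the local fraction is t = (78 − 48)/(100 − 48) = 30/52 ≈ 0.5769.
#5ff34c → (95, 243, 76); #ebb8e0 → (235, 184, 224).
R = 95 + 0.5769 × (235 − 95) = 175.766 → 176
G = 243 + 0.5769 × (184 − 243) = 208.963 → 209
B = 76 + 0.5769 × (224 − 76) = 161.381 → 161

(176, 209, 161)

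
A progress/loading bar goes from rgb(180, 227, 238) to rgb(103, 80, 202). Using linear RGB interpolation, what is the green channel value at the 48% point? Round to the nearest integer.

G = 227 + 0.48 × (80 − 227) = 156.44 → 156

156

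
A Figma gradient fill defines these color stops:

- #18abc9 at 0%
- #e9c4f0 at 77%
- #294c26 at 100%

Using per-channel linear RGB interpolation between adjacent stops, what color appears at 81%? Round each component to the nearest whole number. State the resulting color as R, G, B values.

81% lies between the 77% and 100% stops, so the local fraction is t = (81 − 77)/(100 − 77) = 4/23 ≈ 0.1739.
#e9c4f0 → (233, 196, 240); #294c26 → (41, 76, 38).
R = 233 + 0.1739 × (41 − 233) = 199.611 → 200
G = 196 + 0.1739 × (76 − 196) = 175.132 → 175
B = 240 + 0.1739 × (38 − 240) = 204.872 → 205

(200, 175, 205)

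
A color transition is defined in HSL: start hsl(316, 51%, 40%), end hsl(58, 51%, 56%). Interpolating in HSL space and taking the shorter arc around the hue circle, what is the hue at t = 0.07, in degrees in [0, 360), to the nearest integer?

323

Hue: 58 − 316 = -258°, but |-258| > 180 so the shorter arc goes the other way: Δh = -258 + 360 = 102°.
H = 316 + 0.07 × (102) = 323.14 → 323°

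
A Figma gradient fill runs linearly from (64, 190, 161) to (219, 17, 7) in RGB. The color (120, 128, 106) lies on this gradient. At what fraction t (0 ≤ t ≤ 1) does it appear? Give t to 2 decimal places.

Invert the lerp on the G channel (largest span, 173): t = (128 − 190) / (17 − 190) = -62/-173 = 0.35838.
Check on R: (120 − 64)/(219 − 64) = 0.3613 ✓

0.36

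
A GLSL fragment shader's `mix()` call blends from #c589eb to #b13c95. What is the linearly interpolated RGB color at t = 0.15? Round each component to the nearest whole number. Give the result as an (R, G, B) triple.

#c589eb → (197, 137, 235); #b13c95 → (177, 60, 149).
R = 197 + 0.15 × (177 − 197) = 197 + 0.15 × -20 = 194 → 194
G = 137 + 0.15 × (60 − 137) = 137 + 0.15 × -77 = 125.45 → 125
B = 235 + 0.15 × (149 − 235) = 235 + 0.15 × -86 = 222.1 → 222

(194, 125, 222)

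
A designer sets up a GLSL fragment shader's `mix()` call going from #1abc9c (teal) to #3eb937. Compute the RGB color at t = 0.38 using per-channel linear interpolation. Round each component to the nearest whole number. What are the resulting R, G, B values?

#1abc9c → (26, 188, 156); #3eb937 → (62, 185, 55).
R = 26 + 0.38 × (62 − 26) = 26 + 0.38 × 36 = 39.68 → 40
G = 188 + 0.38 × (185 − 188) = 188 + 0.38 × -3 = 186.86 → 187
B = 156 + 0.38 × (55 − 156) = 156 + 0.38 × -101 = 117.62 → 118

(40, 187, 118)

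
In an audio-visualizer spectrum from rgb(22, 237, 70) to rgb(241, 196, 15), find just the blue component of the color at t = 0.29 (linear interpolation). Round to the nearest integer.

B = 70 + 0.29 × (15 − 70) = 54.05 → 54

54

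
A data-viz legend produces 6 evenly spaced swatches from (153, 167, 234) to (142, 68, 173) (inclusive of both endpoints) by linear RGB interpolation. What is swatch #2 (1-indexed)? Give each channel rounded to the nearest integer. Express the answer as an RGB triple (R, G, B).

(151, 147, 222)

With 6 swatches and endpoints inclusive, swatch 2 sits at t = (2 − 1)/(6 − 1) = 1/5 ≈ 0.2.
R = 153 + 0.2 × (142 − 153) = 150.8 → 151
G = 167 + 0.2 × (68 − 167) = 147.2 → 147
B = 234 + 0.2 × (173 − 234) = 221.8 → 222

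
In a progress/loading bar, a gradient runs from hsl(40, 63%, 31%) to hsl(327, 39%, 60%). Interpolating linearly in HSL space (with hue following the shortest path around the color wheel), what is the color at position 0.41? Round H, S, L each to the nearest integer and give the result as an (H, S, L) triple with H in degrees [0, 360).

Hue: 327 − 40 = 287°, but |287| > 180 so the shorter arc goes the other way: Δh = 287 − 360 = -73°.
H = 40 + 0.41 × (-73) = 10.07 → 10°
S = 63 + 0.41 × (39 − 63) = 53.16 → 53%
L = 31 + 0.41 × (60 − 31) = 42.89 → 43%

(10, 53, 43)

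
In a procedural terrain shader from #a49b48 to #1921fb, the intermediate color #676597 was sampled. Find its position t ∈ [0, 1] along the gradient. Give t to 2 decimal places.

Invert the lerp on the B channel (largest span, 179): t = (151 − 72) / (251 − 72) = 79/179 = 0.44134.
Check on R: (103 − 164)/(25 − 164) = 0.4388 ✓

0.44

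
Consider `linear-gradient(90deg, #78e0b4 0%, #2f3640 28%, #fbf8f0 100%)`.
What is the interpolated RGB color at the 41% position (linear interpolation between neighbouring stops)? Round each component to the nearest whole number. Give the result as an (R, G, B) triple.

(84, 89, 96)

41% lies between the 28% and 100% stops, so the local fraction is t = (41 − 28)/(100 − 28) = 13/72 ≈ 0.1806.
#2f3640 → (47, 54, 64); #fbf8f0 → (251, 248, 240).
R = 47 + 0.1806 × (251 − 47) = 83.842 → 84
G = 54 + 0.1806 × (248 − 54) = 89.036 → 89
B = 64 + 0.1806 × (240 − 64) = 95.786 → 96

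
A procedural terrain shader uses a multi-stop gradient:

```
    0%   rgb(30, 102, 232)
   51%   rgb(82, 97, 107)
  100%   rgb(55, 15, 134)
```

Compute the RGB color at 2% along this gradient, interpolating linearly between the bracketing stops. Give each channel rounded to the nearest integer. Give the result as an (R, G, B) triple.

2% lies between the 0% and 51% stops, so the local fraction is t = (2 − 0)/(51 − 0) = 2/51 ≈ 0.0392.
R = 30 + 0.0392 × (82 − 30) = 32.038 → 32
G = 102 + 0.0392 × (97 − 102) = 101.804 → 102
B = 232 + 0.0392 × (107 − 232) = 227.1 → 227

(32, 102, 227)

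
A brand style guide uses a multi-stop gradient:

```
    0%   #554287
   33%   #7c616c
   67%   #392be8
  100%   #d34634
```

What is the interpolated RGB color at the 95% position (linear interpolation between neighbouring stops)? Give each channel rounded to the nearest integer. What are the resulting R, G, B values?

(188, 66, 79)

95% lies between the 67% and 100% stops, so the local fraction is t = (95 − 67)/(100 − 67) = 28/33 ≈ 0.8485.
#392be8 → (57, 43, 232); #d34634 → (211, 70, 52).
R = 57 + 0.8485 × (211 − 57) = 187.669 → 188
G = 43 + 0.8485 × (70 − 43) = 65.91 → 66
B = 232 + 0.8485 × (52 − 232) = 79.27 → 79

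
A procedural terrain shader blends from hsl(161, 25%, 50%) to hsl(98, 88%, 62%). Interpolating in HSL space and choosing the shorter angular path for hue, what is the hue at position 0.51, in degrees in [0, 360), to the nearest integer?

129

Hue arc: Δh = 98 − 161 = -63° (|Δh| ≤ 180, already the shorter path).
H = 161 + 0.51 × (-63) = 128.87 → 129°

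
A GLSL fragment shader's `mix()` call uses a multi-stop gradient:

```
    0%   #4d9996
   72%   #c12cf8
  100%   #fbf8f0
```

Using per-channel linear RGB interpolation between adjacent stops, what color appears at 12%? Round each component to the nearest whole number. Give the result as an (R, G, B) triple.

(96, 135, 166)

12% lies between the 0% and 72% stops, so the local fraction is t = (12 − 0)/(72 − 0) = 12/72 ≈ 0.1667.
#4d9996 → (77, 153, 150); #c12cf8 → (193, 44, 248).
R = 77 + 0.1667 × (193 − 77) = 96.337 → 96
G = 153 + 0.1667 × (44 − 153) = 134.83 → 135
B = 150 + 0.1667 × (248 − 150) = 166.337 → 166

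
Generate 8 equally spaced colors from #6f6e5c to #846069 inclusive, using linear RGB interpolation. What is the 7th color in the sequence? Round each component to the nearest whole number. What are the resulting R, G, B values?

With 8 swatches and endpoints inclusive, swatch 7 sits at t = (7 − 1)/(8 − 1) = 6/7 ≈ 0.8571.
#6f6e5c → (111, 110, 92); #846069 → (132, 96, 105).
R = 111 + 0.8571 × (132 − 111) = 128.999 → 129
G = 110 + 0.8571 × (96 − 110) = 98.001 → 98
B = 92 + 0.8571 × (105 − 92) = 103.142 → 103

(129, 98, 103)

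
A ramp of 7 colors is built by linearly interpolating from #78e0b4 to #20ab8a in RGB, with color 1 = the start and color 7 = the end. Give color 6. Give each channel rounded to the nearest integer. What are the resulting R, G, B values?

(47, 180, 145)

With 7 swatches and endpoints inclusive, swatch 6 sits at t = (6 − 1)/(7 − 1) = 5/6 ≈ 0.8333.
#78e0b4 → (120, 224, 180); #20ab8a → (32, 171, 138).
R = 120 + 0.8333 × (32 − 120) = 46.67 → 47
G = 224 + 0.8333 × (171 − 224) = 179.835 → 180
B = 180 + 0.8333 × (138 − 180) = 145.001 → 145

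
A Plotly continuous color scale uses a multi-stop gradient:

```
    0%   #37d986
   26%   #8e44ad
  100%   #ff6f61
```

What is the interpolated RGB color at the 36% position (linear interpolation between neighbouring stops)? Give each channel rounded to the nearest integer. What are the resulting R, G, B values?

36% lies between the 26% and 100% stops, so the local fraction is t = (36 − 26)/(100 − 26) = 10/74 ≈ 0.1351.
#8e44ad → (142, 68, 173); #ff6f61 → (255, 111, 97).
R = 142 + 0.1351 × (255 − 142) = 157.266 → 157
G = 68 + 0.1351 × (111 − 68) = 73.809 → 74
B = 173 + 0.1351 × (97 − 173) = 162.732 → 163

(157, 74, 163)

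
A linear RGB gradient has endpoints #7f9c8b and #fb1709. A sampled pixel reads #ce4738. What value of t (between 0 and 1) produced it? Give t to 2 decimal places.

0.64

Invert the lerp on the G channel (largest span, 133): t = (71 − 156) / (23 − 156) = -85/-133 = 0.6391.
Check on R: (206 − 127)/(251 − 127) = 0.6371 ✓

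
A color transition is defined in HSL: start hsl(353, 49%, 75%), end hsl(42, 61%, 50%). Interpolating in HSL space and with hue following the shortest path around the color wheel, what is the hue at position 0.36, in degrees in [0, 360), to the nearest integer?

Hue: 42 − 353 = -311°, but |-311| > 180 so the shorter arc goes the other way: Δh = -311 + 360 = 49°.
H = 353 + 0.36 × (49) = 370.64 → 371 → 371 mod 360 = 11°

11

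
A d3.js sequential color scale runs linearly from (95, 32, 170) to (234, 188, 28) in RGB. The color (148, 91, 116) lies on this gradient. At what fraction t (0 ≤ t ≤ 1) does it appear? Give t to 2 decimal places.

Invert the lerp on the G channel (largest span, 156): t = (91 − 32) / (188 − 32) = 59/156 = 0.37821.
Check on R: (148 − 95)/(234 − 95) = 0.3813 ✓

0.38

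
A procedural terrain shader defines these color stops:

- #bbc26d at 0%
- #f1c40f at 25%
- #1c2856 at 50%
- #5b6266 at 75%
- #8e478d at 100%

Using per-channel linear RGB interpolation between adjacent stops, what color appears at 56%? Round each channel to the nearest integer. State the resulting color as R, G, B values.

(43, 54, 90)

56% lies between the 50% and 75% stops, so the local fraction is t = (56 − 50)/(75 − 50) = 6/25 ≈ 0.24.
#1c2856 → (28, 40, 86); #5b6266 → (91, 98, 102).
R = 28 + 0.24 × (91 − 28) = 43.12 → 43
G = 40 + 0.24 × (98 − 40) = 53.92 → 54
B = 86 + 0.24 × (102 − 86) = 89.84 → 90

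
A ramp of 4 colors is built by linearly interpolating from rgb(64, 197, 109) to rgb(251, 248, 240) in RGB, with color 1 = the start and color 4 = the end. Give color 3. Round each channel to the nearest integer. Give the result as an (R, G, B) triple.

With 4 swatches and endpoints inclusive, swatch 3 sits at t = (3 − 1)/(4 − 1) = 2/3 ≈ 0.6667.
R = 64 + 0.6667 × (251 − 64) = 188.673 → 189
G = 197 + 0.6667 × (248 − 197) = 231.002 → 231
B = 109 + 0.6667 × (240 − 109) = 196.338 → 196

(189, 231, 196)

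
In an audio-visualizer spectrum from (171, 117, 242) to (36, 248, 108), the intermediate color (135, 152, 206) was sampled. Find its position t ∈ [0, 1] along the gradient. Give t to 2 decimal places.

Invert the lerp on the R channel (largest span, 135): t = (135 − 171) / (36 − 171) = -36/-135 = 0.26667.
Check on G: (152 − 117)/(248 − 117) = 0.2672 ✓

0.27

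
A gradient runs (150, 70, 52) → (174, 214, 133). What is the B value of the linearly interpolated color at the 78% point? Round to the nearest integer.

115

B = 52 + 0.78 × (133 − 52) = 115.18 → 115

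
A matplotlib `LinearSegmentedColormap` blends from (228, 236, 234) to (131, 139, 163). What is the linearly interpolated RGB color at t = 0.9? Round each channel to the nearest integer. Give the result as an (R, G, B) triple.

(141, 149, 170)

R = 228 + 0.9 × (131 − 228) = 228 + 0.9 × -97 = 140.7 → 141
G = 236 + 0.9 × (139 − 236) = 236 + 0.9 × -97 = 148.7 → 149
B = 234 + 0.9 × (163 − 234) = 234 + 0.9 × -71 = 170.1 → 170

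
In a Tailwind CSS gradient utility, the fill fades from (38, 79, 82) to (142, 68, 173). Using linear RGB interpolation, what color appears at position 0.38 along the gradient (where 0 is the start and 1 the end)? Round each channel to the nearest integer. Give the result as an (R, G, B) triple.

R = 38 + 0.38 × (142 − 38) = 38 + 0.38 × 104 = 77.52 → 78
G = 79 + 0.38 × (68 − 79) = 79 + 0.38 × -11 = 74.82 → 75
B = 82 + 0.38 × (173 − 82) = 82 + 0.38 × 91 = 116.58 → 117
So the blended color is (78, 75, 117), about #4e4b75.

(78, 75, 117)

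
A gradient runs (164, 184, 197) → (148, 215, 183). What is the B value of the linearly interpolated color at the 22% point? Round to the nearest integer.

B = 197 + 0.22 × (183 − 197) = 193.92 → 194

194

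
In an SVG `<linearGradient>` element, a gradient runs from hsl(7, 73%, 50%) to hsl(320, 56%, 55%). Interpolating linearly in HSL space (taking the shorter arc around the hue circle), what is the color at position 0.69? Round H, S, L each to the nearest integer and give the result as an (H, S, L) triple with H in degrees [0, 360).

(335, 61, 53)

Hue: 320 − 7 = 313°, but |313| > 180 so the shorter arc goes the other way: Δh = 313 − 360 = -47°.
H = 7 + 0.69 × (-47) = -25.43 → -25 → -25 mod 360 = 335°
S = 73 + 0.69 × (56 − 73) = 61.27 → 61%
L = 50 + 0.69 × (55 − 50) = 53.45 → 53%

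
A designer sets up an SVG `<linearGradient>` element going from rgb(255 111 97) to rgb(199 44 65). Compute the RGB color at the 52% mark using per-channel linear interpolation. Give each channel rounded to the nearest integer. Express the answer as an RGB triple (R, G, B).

52% corresponds to t = 0.52.
R = 255 + 0.52 × (199 − 255) = 255 + 0.52 × -56 = 225.88 → 226
G = 111 + 0.52 × (44 − 111) = 111 + 0.52 × -67 = 76.16 → 76
B = 97 + 0.52 × (65 − 97) = 97 + 0.52 × -32 = 80.36 → 80

(226, 76, 80)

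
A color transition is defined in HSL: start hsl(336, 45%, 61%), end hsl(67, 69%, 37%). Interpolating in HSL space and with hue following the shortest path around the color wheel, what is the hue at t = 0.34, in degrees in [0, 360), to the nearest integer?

7

Hue: 67 − 336 = -269°, but |-269| > 180 so the shorter arc goes the other way: Δh = -269 + 360 = 91°.
H = 336 + 0.34 × (91) = 366.94 → 367 → 367 mod 360 = 7°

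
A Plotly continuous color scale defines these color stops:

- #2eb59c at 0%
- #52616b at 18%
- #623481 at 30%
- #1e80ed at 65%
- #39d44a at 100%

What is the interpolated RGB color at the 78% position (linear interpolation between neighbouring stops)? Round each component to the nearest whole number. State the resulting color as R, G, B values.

(40, 159, 176)

78% lies between the 65% and 100% stops, so the local fraction is t = (78 − 65)/(100 − 65) = 13/35 ≈ 0.3714.
#1e80ed → (30, 128, 237); #39d44a → (57, 212, 74).
R = 30 + 0.3714 × (57 − 30) = 40.028 → 40
G = 128 + 0.3714 × (212 − 128) = 159.198 → 159
B = 237 + 0.3714 × (74 − 237) = 176.462 → 176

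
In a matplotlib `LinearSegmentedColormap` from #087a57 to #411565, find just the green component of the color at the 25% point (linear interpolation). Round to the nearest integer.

G₁ = 122 (from #087a57), G₂ = 21 (from #411565).
G = 122 + 0.25 × (21 − 122) = 96.75 → 97

97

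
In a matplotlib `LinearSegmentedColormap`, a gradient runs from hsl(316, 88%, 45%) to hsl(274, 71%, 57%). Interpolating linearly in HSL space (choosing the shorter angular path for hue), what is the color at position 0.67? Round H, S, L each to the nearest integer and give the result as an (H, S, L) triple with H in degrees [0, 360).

(288, 77, 53)

Hue arc: Δh = 274 − 316 = -42° (|Δh| ≤ 180, already the shorter path).
H = 316 + 0.67 × (-42) = 287.86 → 288°
S = 88 + 0.67 × (71 − 88) = 76.61 → 77%
L = 45 + 0.67 × (57 − 45) = 53.04 → 53%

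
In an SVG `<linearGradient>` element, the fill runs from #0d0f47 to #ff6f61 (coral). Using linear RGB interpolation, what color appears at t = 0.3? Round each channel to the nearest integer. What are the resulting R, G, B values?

(86, 44, 79)

#0d0f47 → (13, 15, 71); #ff6f61 → (255, 111, 97).
R = 13 + 0.3 × (255 − 13) = 13 + 0.3 × 242 = 85.6 → 86
G = 15 + 0.3 × (111 − 15) = 15 + 0.3 × 96 = 43.8 → 44
B = 71 + 0.3 × (97 − 71) = 71 + 0.3 × 26 = 78.8 → 79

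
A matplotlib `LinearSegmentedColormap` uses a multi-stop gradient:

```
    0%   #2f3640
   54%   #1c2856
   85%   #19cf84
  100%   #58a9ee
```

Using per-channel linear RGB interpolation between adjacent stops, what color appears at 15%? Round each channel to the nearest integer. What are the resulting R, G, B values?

15% lies between the 0% and 54% stops, so the local fraction is t = (15 − 0)/(54 − 0) = 15/54 ≈ 0.2778.
#2f3640 → (47, 54, 64); #1c2856 → (28, 40, 86).
R = 47 + 0.2778 × (28 − 47) = 41.722 → 42
G = 54 + 0.2778 × (40 − 54) = 50.111 → 50
B = 64 + 0.2778 × (86 − 64) = 70.112 → 70

(42, 50, 70)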